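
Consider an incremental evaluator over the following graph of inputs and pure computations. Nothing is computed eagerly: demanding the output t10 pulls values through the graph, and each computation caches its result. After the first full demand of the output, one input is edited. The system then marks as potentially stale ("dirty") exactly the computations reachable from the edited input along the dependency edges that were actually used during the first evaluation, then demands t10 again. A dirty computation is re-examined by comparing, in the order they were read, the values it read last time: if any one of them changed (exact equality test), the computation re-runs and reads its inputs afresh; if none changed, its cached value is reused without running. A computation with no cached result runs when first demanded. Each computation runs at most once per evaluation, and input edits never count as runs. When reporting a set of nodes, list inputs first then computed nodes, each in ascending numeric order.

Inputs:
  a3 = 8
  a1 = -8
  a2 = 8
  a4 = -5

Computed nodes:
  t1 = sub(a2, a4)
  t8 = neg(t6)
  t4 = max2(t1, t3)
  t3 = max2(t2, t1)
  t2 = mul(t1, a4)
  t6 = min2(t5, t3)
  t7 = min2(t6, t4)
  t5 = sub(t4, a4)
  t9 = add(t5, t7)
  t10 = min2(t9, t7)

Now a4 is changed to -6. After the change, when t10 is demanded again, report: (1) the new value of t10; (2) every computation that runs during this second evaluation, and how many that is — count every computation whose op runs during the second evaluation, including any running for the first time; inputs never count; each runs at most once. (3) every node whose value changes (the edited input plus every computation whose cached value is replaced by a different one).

t10 now evaluates to 14.
Run set: t1, t2, t3, t4, t5, t6, t7, t9, t10 (9 run).
Changed values: a4, t1, t2, t3, t4, t5, t6, t7, t9, t10.

Initial pass — values computed on the first demand:
  t1 = sub(8, -5) = 13
  t2 = mul(13, -5) = -65
  t3 = max2(-65, 13) = 13
  t4 = max2(13, 13) = 13
  t5 = sub(13, -5) = 18
  t6 = min2(18, 13) = 13
  t7 = min2(13, 13) = 13
  t9 = add(18, 13) = 31
  t10 = min2(31, 13) = 13

Second demand — change propagation:
  t1: re-runs because a4 -5->-6; new result 14.
  t2: re-runs because t1 13->14; a4 -5->-6; new result -84.
  t3: re-runs because t2 -65->-84; t1 13->14; new result 14.
  t4: re-runs because t1 13->14; t3 13->14; new result 14.
  t5: re-runs because t4 13->14; a4 -5->-6; new result 20.
  t6: re-runs because t5 18->20; t3 13->14; new result 14.
  t7: re-runs because t6 13->14; t4 13->14; new result 14.
  t9: re-runs because t5 18->20; t7 13->14; new result 34.
  t10: re-runs because t9 31->34; t7 13->14; new result 14.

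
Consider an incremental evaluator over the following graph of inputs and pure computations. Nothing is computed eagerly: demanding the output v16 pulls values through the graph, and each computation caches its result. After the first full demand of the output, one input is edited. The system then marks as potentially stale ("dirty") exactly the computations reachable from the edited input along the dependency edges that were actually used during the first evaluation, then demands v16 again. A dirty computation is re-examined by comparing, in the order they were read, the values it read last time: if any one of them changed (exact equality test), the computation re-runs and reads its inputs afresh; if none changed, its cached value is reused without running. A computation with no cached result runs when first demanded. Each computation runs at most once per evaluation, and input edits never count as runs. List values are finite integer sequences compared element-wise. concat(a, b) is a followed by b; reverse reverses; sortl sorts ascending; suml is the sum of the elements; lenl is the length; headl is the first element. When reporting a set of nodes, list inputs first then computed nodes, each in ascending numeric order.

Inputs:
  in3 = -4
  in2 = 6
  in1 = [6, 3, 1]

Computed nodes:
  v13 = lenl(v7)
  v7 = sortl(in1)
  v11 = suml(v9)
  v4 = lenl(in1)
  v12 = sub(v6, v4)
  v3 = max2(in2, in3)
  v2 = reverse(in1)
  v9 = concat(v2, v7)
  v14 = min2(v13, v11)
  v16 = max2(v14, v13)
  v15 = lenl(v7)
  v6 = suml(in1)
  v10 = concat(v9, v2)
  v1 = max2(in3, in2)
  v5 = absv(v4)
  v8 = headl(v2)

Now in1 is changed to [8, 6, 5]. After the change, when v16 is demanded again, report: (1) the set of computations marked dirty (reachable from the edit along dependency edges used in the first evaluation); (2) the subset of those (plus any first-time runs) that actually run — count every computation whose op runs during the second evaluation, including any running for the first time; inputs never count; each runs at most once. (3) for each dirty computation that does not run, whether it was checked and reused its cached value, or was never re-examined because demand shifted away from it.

Dirty set: v2, v7, v9, v11, v13, v14, v16.
Run set: v2, v7, v9, v11, v13, v14 (6 run).
Re-examined without running (cache reused): v16.
The important point: at v16 every value read last time is unchanged, so the dirty flag clears without a run.

Initial pass — values computed on the first demand:
  v2 = reverse([6, 3, 1]) = [1, 3, 6]
  v7 = sortl([6, 3, 1]) = [1, 3, 6]
  v9 = concat([1, 3, 6], [1, 3, 6]) = [1, 3, 6, 1, 3, 6]
  v11 = suml([1, 3, 6, 1, 3, 6]) = 20
  v13 = lenl([1, 3, 6]) = 3
  v14 = min2(3, 20) = 3
  v16 = max2(3, 3) = 3

Second demand — change propagation:
  v2: re-runs because in1 [6, 3, 1]->[8, 6, 5]; new result [5, 6, 8].
  v7: re-runs because in1 [6, 3, 1]->[8, 6, 5]; new result [5, 6, 8].
  v9: re-runs because v2 [1, 3, 6]->[5, 6, 8]; v7 [1, 3, 6]->[5, 6, 8]; new result [5, 6, 8, 5, 6, 8].
  v11: re-runs because v9 [1, 3, 6, 1, 3, 6]->[5, 6, 8, 5, 6, 8]; new result 38.
  v13: re-runs because v7 [1, 3, 6]->[5, 6, 8]; new result 3 (unchanged).
  v14: re-runs because v11 20->38; new result 3 (unchanged).
  v16: re-examined; everything it read last time is the same (v14 unchanged, v13 unchanged) — cache 3 kept, no run.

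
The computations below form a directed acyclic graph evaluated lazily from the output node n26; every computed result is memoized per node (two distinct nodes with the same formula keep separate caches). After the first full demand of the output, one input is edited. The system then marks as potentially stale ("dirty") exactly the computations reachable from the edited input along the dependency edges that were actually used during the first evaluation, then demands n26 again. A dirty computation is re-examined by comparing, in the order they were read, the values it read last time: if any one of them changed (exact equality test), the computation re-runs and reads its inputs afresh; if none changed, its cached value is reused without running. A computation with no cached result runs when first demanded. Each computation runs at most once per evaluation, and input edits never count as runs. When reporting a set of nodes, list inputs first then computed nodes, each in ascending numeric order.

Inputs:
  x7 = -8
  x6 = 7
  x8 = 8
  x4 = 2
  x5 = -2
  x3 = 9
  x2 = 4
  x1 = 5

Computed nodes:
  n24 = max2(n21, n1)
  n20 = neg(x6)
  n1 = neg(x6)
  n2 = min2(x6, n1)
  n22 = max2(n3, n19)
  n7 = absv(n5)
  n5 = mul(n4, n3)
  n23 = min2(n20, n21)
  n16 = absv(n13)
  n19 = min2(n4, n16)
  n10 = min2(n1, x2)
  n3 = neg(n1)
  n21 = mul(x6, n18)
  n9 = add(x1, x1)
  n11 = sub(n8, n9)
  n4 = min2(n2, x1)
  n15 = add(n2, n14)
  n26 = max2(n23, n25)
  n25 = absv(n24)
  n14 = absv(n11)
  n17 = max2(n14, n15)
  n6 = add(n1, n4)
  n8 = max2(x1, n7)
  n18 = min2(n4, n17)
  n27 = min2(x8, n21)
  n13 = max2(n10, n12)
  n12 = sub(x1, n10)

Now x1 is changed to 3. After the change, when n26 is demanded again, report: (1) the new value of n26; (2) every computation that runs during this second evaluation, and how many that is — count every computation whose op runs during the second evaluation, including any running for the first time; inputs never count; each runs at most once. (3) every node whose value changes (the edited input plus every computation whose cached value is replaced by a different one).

First demand of the output computes:
  n1 = neg(7) = -7
  n2 = min2(7, -7) = -7
  n3 = neg(-7) = 7
  n4 = min2(-7, 5) = -7
  n5 = mul(-7, 7) = -49
  n7 = absv(-49) = 49
  n8 = max2(5, 49) = 49
  n9 = add(5, 5) = 10
  n11 = sub(49, 10) = 39
  n14 = absv(39) = 39
  n15 = add(-7, 39) = 32
  n17 = max2(39, 32) = 39
  n18 = min2(-7, 39) = -7
  n20 = neg(7) = -7
  n21 = mul(7, -7) = -49
  n23 = min2(-7, -49) = -49
  n24 = max2(-49, -7) = -7
  n25 = absv(-7) = 7
  n26 = max2(-49, 7) = 7

After the edit, cleaning proceeds:
  n4: a read changed (x1 5->3) — executes, giving -7 — identical to its old value.
  n5: dirty, but its reads are unchanged (n4 unchanged, n3 unchanged); cached -49 stands.
  n7: dirty, but its reads are unchanged (n5 unchanged); cached 49 stands.
  n8: a read changed (x1 5->3) — executes, giving 49 — identical to its old value.
  n9: a read changed (x1 5->3; x1 5->3) — executes, giving 6.
  n11: a read changed (n9 10->6) — executes, giving 43.
  n14: a read changed (n11 39->43) — executes, giving 43.
  n15: a read changed (n14 39->43) — executes, giving 36.
  n17: a read changed (n14 39->43; n15 32->36) — executes, giving 43.
  n18: a read changed (n17 39->43) — executes, giving -7 — identical to its old value.
  n21: dirty, but its reads are unchanged (x6 unchanged, n18 unchanged); cached -49 stands.
  n23: dirty, but its reads are unchanged (n20 unchanged, n21 unchanged); cached -49 stands.
  n24: dirty, but its reads are unchanged (n21 unchanged, n1 unchanged); cached -7 stands.
  n25: dirty, but its reads are unchanged (n24 unchanged); cached 7 stands.
  n26: dirty, but its reads are unchanged (n23 unchanged, n25 unchanged); cached 7 stands.

Note where the cutoff bites: n5 is checked, finds nothing changed, and keeps its cache.

Demanding n26 again yields 7.
8 computations run: n4, n8, n9, n11, n14, n15, n17, n18.
The nodes whose values change: x1, n9, n11, n14, n15, n17.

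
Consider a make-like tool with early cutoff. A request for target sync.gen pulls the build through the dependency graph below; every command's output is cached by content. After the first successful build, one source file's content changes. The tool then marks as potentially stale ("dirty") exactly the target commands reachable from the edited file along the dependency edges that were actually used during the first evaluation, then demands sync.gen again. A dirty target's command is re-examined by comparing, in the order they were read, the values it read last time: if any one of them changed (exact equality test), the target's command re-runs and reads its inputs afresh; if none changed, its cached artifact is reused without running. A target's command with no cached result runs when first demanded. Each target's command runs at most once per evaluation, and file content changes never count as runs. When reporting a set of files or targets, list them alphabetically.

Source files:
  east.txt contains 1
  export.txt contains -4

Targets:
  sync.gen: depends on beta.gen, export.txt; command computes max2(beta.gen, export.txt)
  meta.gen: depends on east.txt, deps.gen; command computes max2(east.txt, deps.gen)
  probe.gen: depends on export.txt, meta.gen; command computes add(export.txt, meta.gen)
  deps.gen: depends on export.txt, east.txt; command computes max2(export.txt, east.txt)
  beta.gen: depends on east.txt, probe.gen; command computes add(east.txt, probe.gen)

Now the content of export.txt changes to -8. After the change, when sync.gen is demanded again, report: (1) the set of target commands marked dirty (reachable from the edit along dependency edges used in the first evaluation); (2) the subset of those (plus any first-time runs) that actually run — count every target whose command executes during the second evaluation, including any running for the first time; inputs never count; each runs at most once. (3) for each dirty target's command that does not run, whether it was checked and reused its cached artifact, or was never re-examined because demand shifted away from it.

The edit dirties: beta.gen, deps.gen, meta.gen, probe.gen, sync.gen.
4 target commands run: beta.gen, deps.gen, probe.gen, sync.gen.
Cache hits after checking: meta.gen.
Note where the cutoff bites: meta.gen is checked, finds nothing changed, and keeps its cache.

First demand of the output computes:
  deps.gen = max2(-4, 1) = 1
  meta.gen = max2(1, 1) = 1
  probe.gen = add(-4, 1) = -3
  beta.gen = add(1, -3) = -2
  sync.gen = max2(-2, -4) = -2

After the edit, cleaning proceeds:
  deps.gen: a read changed (export.txt -4->-8) — executes, giving 1 — identical to its old value.
  meta.gen: dirty, but its reads are unchanged (east.txt unchanged, deps.gen unchanged); cached 1 stands.
  probe.gen: a read changed (export.txt -4->-8) — executes, giving -7.
  beta.gen: a read changed (probe.gen -3->-7) — executes, giving -6.
  sync.gen: a read changed (beta.gen -2->-6; export.txt -4->-8) — executes, giving -6.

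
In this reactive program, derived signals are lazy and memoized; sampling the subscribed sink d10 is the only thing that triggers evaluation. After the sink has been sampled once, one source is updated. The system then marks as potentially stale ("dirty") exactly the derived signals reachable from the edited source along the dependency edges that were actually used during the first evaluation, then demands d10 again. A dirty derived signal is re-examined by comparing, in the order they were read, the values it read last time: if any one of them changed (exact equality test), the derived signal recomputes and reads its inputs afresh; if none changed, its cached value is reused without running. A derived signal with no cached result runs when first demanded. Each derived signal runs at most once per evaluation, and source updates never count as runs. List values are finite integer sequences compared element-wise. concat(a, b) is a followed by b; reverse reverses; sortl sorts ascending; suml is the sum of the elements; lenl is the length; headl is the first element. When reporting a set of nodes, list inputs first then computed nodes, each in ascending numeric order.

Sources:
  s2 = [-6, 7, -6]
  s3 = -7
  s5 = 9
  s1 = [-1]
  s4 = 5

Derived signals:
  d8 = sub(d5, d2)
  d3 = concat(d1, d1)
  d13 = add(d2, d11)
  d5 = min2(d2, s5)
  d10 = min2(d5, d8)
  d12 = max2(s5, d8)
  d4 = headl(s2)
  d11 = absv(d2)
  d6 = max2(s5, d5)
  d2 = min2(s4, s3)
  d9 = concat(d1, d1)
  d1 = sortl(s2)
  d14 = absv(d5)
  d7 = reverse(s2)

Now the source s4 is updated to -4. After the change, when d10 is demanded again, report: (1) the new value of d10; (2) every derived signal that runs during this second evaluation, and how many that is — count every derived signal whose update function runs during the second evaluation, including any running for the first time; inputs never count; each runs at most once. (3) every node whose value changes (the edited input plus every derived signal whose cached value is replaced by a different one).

First demand of the output computes:
  d2 = min2(5, -7) = -7
  d5 = min2(-7, 9) = -7
  d8 = sub(-7, -7) = 0
  d10 = min2(-7, 0) = -7

After the edit, cleaning proceeds:
  d2: a read changed (s4 5->-4) — executes, giving -7 — identical to its old value.
  d5: dirty, but its reads are unchanged (d2 unchanged, s5 unchanged); cached -7 stands.
  d8: dirty, but its reads are unchanged (d5 unchanged, d2 unchanged); cached 0 stands.
  d10: dirty, but its reads are unchanged (d5 unchanged, d8 unchanged); cached -7 stands.

Note the absorption at d2: it re-runs yet its value is the same, leaving the output's value untouched.

Demanding d10 again yields -7.
1 derived signals run: d2.
The nodes whose values change: s4.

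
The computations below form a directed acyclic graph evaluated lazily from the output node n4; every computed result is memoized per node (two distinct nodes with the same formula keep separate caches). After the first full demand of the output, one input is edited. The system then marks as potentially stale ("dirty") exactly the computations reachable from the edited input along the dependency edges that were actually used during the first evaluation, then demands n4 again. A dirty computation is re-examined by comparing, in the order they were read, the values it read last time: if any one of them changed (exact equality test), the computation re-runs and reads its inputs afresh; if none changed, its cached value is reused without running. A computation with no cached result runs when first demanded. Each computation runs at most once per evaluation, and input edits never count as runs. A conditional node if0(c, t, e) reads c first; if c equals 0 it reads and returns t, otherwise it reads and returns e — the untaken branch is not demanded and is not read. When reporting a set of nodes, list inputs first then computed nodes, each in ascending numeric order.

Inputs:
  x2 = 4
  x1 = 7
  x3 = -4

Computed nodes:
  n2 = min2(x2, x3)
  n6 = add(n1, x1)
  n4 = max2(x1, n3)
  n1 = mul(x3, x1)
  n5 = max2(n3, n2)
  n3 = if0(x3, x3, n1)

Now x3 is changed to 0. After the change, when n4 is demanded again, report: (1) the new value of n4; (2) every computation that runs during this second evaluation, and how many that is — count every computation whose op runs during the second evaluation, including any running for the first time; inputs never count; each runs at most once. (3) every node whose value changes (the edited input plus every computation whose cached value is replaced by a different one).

First demand of the output computes:
  n1 = mul(-4, 7) = -28
  n3 = if0(x3=-4 -> else branch n1) = -28
  n4 = max2(7, -28) = 7

After the edit, cleaning proceeds:
  n1: stays stale; no demand reaches it after the flip.
  n3: a read changed (x3 -4->0) — executes, giving 0.
  n4: a read changed (n3 -28->0) — executes, giving 7 — identical to its old value.

Note the branch switch — demand abandons n1, which is never re-examined.

Demanding n4 again yields 7.
2 computations run: n3, n4.
The nodes whose values change: x3, n3.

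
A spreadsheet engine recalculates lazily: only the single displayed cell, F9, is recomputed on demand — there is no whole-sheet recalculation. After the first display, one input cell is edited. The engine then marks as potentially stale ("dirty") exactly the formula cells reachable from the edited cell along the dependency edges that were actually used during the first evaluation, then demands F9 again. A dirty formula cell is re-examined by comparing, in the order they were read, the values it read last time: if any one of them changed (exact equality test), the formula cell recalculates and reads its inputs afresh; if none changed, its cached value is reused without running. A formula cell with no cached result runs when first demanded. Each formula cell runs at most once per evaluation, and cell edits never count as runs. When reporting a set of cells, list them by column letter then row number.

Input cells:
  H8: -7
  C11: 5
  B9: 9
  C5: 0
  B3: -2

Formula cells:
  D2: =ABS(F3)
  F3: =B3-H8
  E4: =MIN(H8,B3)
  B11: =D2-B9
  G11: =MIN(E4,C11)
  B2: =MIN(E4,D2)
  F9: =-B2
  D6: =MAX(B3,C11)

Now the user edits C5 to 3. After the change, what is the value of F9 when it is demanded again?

New value of F9: 7.
Key observation: C5 is never demanded by the output, so the edit triggers no recomputation at all.

First evaluation (everything demanded from the output):
  E4 = MIN(-7, -2) = -7
  F3 = -2 - -7 = 5
  D2 = ABS(5) = 5
  B2 = MIN(-7, 5) = -7
  F9 = -(-7) = 7

Propagation after the edit:
  C5 feeds no computation that the output demands — nothing is marked dirty and nothing runs.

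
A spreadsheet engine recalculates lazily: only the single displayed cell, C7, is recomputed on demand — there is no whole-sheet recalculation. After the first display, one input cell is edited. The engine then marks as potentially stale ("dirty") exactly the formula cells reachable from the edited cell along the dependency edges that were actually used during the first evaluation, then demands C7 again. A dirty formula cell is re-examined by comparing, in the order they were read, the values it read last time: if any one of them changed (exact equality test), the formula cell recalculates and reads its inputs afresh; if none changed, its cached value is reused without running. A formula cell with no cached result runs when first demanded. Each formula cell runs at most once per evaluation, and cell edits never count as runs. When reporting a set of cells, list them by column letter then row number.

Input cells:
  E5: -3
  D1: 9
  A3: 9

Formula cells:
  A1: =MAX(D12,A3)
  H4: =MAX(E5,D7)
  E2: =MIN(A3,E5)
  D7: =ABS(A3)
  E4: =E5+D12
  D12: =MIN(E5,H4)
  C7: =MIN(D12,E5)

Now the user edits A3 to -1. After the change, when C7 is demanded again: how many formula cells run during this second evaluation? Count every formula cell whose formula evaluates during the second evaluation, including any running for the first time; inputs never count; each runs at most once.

Formula cells that run: D7, D12, H4 — 3 in total.
Key observation: the change is absorbed at D12 — it re-runs but produces the same value, and the output's value is unchanged.

First evaluation (everything demanded from the output):
  D7 = ABS(9) = 9
  H4 = MAX(-3, 9) = 9
  D12 = MIN(-3, 9) = -3
  C7 = MIN(-3, -3) = -3

Propagation after the edit:
  D7: runs — A3 9->-1; result 1.
  H4: runs — D7 9->1; result 1.
  D12: runs — H4 9->1; result -3 (same value as before).
  C7: checked — values it read are unchanged (D12 unchanged, E5 unchanged); reused cached -3 without running.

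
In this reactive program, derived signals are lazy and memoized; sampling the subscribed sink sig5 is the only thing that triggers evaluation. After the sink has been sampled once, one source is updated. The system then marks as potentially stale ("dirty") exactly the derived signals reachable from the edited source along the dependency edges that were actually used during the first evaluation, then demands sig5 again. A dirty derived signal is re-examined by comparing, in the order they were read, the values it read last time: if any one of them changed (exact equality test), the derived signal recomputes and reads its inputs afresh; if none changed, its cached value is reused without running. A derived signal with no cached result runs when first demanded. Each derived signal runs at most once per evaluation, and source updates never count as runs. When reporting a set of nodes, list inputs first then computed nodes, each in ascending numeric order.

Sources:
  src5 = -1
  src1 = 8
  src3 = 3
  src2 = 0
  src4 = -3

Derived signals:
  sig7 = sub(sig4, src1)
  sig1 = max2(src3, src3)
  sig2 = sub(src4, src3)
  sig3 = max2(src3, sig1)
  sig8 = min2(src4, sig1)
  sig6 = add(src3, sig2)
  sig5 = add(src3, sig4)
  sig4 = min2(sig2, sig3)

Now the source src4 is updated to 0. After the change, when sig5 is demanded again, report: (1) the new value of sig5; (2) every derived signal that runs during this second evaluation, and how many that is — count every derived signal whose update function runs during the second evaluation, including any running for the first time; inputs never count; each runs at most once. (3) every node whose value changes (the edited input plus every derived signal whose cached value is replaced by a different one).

First demand of the output computes:
  sig1 = max2(3, 3) = 3
  sig2 = sub(-3, 3) = -6
  sig3 = max2(3, 3) = 3
  sig4 = min2(-6, 3) = -6
  sig5 = add(3, -6) = -3

After the edit, cleaning proceeds:
  sig2: a read changed (src4 -3->0) — executes, giving -3.
  sig4: a read changed (sig2 -6->-3) — executes, giving -3.
  sig5: a read changed (sig4 -6->-3) — executes, giving 0.

Demanding sig5 again yields 0.
3 derived signals run: sig2, sig4, sig5.
The nodes whose values change: src4, sig2, sig4, sig5.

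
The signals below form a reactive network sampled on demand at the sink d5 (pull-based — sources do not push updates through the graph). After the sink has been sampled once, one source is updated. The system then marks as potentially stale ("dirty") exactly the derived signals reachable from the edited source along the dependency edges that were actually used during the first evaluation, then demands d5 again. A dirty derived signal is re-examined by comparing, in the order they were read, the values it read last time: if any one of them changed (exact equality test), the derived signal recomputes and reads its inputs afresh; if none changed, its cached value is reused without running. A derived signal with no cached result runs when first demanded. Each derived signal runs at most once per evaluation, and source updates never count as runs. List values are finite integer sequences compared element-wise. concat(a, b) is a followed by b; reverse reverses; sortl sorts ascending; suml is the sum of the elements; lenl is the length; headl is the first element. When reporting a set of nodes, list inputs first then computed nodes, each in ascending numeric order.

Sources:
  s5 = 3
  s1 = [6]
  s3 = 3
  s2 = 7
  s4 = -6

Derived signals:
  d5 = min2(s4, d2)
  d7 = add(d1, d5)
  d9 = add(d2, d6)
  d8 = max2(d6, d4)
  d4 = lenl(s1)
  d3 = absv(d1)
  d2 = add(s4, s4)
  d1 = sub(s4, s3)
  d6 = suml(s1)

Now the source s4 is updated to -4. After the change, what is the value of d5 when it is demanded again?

d5 now evaluates to -8.

Initial pass — values computed on the first demand:
  d2 = add(-6, -6) = -12
  d5 = min2(-6, -12) = -12

Second demand — change propagation:
  d2: re-runs because s4 -6->-4; s4 -6->-4; new result -8.
  d5: re-runs because s4 -6->-4; d2 -12->-8; new result -8.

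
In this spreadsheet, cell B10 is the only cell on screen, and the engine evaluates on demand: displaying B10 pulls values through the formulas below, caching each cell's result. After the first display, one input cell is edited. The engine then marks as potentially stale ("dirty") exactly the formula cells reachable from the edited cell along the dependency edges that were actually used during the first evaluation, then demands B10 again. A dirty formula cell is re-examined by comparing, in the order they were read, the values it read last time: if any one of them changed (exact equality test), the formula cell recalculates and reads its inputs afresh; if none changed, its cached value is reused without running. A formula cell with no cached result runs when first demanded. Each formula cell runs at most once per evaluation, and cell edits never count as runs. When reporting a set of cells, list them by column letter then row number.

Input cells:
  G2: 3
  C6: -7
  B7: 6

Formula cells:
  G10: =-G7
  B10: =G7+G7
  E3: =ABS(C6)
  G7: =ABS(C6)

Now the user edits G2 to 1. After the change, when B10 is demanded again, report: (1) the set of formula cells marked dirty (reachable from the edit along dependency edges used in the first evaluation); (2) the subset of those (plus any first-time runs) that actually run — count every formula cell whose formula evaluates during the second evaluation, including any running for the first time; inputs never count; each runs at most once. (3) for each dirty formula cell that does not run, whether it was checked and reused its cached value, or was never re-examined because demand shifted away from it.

Dirty set: none.
Run set: none (0 run).
All dirty formula cells ended up running.
The important point: nothing the output needs ever reads G2, so the edit is invisible to it.

Initial pass — values computed on the first demand:
  G7 = ABS(-7) = 7
  B10 = 7 + 7 = 14

Second demand — change propagation:
  no demanded computation ever read G2, so the edit dirties nothing and nothing runs.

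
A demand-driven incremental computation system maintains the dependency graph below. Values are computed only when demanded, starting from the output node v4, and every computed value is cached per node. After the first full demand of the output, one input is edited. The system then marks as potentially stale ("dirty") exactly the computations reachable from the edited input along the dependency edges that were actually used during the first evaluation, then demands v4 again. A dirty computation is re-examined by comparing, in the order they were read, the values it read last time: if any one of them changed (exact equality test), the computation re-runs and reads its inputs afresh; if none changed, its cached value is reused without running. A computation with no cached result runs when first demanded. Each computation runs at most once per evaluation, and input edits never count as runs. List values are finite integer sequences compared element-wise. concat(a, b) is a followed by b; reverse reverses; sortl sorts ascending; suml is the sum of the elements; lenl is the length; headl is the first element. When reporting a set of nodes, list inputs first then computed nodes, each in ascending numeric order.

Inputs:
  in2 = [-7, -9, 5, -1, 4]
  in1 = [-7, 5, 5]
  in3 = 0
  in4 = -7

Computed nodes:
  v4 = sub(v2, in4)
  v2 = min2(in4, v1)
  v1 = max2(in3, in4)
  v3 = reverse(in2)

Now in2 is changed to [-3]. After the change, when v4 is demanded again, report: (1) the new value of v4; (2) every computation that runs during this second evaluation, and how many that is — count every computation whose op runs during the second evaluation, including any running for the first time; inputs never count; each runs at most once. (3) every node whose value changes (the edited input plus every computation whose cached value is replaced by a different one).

First evaluation (everything demanded from the output):
  v1 = max2(0, -7) = 0
  v2 = min2(-7, 0) = -7
  v4 = sub(-7, -7) = 0

Propagation after the edit:
  in2 feeds no computation that the output demands — nothing is marked dirty and nothing runs.

Key observation: in2 is never demanded by the output, so the edit triggers no recomputation at all.

New value of v4: 0.
Computations that run: none — 0 in total.
Values that change: in2.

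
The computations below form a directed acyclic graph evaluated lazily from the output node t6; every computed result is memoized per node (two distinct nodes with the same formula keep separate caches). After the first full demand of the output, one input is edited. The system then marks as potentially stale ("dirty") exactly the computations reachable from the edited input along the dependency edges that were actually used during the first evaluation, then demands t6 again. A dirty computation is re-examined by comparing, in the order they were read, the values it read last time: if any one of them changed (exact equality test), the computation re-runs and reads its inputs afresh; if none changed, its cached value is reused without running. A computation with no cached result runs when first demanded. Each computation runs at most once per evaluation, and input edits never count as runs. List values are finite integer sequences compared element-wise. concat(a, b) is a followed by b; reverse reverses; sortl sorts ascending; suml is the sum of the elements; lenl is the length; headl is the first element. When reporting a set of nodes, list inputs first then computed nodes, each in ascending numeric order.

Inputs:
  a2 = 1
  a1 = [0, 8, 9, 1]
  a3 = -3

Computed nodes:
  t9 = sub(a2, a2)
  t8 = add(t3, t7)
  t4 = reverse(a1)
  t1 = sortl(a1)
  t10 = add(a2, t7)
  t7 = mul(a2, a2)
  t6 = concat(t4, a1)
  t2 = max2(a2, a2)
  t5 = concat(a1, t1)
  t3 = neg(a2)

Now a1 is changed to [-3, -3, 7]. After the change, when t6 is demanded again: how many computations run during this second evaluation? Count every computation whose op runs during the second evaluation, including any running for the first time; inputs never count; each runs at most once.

First demand of the output computes:
  t4 = reverse([0, 8, 9, 1]) = [1, 9, 8, 0]
  t6 = concat([1, 9, 8, 0], [0, 8, 9, 1]) = [1, 9, 8, 0, 0, 8, 9, 1]

After the edit, cleaning proceeds:
  t4: a read changed (a1 [0, 8, 9, 1]->[-3, -3, 7]) — executes, giving [7, -3, -3].
  t6: a read changed (t4 [1, 9, 8, 0]->[7, -3, -3]; a1 [0, 8, 9, 1]->[-3, -3, 7]) — executes, giving [7, -3, -3, -3, -3, 7].

2 computations run: t4, t6.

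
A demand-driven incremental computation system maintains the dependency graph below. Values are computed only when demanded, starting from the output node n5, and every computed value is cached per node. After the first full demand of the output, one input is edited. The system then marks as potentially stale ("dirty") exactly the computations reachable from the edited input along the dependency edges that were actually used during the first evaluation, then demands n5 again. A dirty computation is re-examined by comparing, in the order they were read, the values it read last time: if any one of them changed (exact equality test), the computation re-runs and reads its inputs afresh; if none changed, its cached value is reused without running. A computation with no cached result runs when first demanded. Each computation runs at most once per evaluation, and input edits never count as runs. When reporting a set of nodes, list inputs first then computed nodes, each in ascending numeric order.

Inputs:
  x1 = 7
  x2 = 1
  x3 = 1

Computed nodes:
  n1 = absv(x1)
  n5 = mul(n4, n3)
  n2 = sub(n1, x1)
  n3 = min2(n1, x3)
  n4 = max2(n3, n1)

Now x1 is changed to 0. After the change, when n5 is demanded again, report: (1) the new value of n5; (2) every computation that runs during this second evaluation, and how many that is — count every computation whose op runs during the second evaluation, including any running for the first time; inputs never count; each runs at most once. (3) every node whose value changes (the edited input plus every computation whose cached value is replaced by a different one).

First evaluation (everything demanded from the output):
  n1 = absv(7) = 7
  n3 = min2(7, 1) = 1
  n4 = max2(1, 7) = 7
  n5 = mul(7, 1) = 7

Propagation after the edit:
  n1: runs — x1 7->0; result 0.
  n3: runs — n1 7->0; result 0.
  n4: runs — n3 1->0; n1 7->0; result 0.
  n5: runs — n4 7->0; n3 1->0; result 0.

New value of n5: 0.
Computations that run: n1, n3, n4, n5 — 4 in total.
Values that change: x1, n1, n3, n4, n5.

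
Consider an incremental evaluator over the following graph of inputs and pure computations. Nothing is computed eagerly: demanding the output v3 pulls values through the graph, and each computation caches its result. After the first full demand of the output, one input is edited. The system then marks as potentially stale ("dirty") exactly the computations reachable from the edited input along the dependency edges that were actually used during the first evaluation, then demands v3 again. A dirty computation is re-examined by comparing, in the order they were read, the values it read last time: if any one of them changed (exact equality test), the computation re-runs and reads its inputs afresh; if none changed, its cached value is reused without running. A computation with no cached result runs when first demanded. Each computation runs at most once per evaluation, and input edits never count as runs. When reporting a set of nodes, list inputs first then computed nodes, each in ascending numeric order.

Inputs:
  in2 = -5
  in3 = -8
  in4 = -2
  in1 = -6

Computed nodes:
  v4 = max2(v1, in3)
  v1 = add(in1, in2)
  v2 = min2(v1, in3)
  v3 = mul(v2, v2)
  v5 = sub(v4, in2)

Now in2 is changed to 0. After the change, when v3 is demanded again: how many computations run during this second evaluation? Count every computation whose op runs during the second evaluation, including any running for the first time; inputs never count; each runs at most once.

Run set: v1, v2, v3 (3 run).

Initial pass — values computed on the first demand:
  v1 = add(-6, -5) = -11
  v2 = min2(-11, -8) = -11
  v3 = mul(-11, -11) = 121

Second demand — change propagation:
  v1: re-runs because in2 -5->0; new result -6.
  v2: re-runs because v1 -11->-6; new result -8.
  v3: re-runs because v2 -11->-8; v2 -11->-8; new result 64.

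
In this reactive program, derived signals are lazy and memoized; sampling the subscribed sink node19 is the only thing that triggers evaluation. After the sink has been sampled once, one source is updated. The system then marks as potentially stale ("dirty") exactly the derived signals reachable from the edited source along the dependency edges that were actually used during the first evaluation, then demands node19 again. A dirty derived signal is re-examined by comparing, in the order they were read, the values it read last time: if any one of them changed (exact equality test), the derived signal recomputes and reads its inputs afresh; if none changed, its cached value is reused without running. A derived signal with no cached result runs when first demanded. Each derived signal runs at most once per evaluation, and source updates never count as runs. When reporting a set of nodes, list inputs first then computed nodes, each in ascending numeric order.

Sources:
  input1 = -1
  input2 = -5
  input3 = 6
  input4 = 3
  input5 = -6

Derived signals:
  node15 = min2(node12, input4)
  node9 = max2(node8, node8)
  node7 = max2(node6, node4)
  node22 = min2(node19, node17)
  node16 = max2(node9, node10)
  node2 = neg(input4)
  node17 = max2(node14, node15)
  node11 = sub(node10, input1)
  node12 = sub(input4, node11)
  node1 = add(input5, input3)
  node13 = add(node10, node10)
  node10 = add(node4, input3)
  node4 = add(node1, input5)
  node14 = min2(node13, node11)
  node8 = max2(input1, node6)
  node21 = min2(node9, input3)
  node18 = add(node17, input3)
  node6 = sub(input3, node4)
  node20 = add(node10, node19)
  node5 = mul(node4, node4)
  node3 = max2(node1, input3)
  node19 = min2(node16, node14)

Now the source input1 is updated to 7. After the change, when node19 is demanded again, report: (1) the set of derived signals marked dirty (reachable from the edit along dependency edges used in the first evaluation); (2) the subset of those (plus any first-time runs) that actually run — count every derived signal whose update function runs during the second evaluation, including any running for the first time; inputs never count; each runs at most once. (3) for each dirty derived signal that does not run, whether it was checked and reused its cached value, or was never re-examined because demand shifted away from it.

The edit dirties: node8, node9, node11, node14, node16, node19.
4 derived signals run: node8, node11, node14, node19.
Cache hits after checking: node9, node16.
Note where the cutoff bites: node9 is checked, finds nothing changed, and keeps its cache.

First demand of the output computes:
  node1 = add(-6, 6) = 0
  node4 = add(0, -6) = -6
  node6 = sub(6, -6) = 12
  node8 = max2(-1, 12) = 12
  node9 = max2(12, 12) = 12
  node10 = add(-6, 6) = 0
  node11 = sub(0, -1) = 1
  node13 = add(0, 0) = 0
  node14 = min2(0, 1) = 0
  node16 = max2(12, 0) = 12
  node19 = min2(12, 0) = 0

After the edit, cleaning proceeds:
  node8: a read changed (input1 -1->7) — executes, giving 12 — identical to its old value.
  node9: dirty, but its reads are unchanged (node8 unchanged, node8 unchanged); cached 12 stands.
  node11: a read changed (input1 -1->7) — executes, giving -7.
  node14: a read changed (node11 1->-7) — executes, giving -7.
  node16: dirty, but its reads are unchanged (node9 unchanged, node10 unchanged); cached 12 stands.
  node19: a read changed (node14 0->-7) — executes, giving -7.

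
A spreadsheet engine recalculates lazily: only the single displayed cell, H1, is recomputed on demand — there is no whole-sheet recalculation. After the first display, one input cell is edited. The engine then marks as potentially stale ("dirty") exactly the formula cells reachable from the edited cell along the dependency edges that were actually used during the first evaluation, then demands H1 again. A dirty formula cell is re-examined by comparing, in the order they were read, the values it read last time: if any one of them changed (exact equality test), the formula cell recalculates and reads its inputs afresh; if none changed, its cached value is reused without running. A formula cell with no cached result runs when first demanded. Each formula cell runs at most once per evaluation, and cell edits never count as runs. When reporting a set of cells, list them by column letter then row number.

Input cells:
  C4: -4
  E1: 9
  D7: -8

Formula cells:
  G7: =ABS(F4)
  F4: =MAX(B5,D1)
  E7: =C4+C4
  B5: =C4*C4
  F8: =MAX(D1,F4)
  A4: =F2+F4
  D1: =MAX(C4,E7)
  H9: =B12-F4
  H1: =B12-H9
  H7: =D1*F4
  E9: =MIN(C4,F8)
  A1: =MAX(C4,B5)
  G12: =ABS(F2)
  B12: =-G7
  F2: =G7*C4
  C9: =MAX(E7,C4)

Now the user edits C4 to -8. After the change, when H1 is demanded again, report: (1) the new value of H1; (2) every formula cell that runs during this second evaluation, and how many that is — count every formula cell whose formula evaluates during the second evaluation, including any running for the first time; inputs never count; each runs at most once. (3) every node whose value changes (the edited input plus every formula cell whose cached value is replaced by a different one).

New value of H1: 64.
Formula cells that run: B5, B12, D1, E7, F4, G7, H1, H9 — 8 in total.
Values that change: B5, B12, C4, D1, E7, F4, G7, H1, H9.

First evaluation (everything demanded from the output):
  B5 = -4 * -4 = 16
  E7 = -4 + -4 = -8
  D1 = MAX(-4, -8) = -4
  F4 = MAX(16, -4) = 16
  G7 = ABS(16) = 16
  B12 = -(16) = -16
  H9 = -16 - 16 = -32
  H1 = -16 - -32 = 16

Propagation after the edit:
  B5: runs — C4 -4->-8; C4 -4->-8; result 64.
  E7: runs — C4 -4->-8; C4 -4->-8; result -16.
  D1: runs — C4 -4->-8; E7 -8->-16; result -8.
  F4: runs — B5 16->64; D1 -4->-8; result 64.
  G7: runs — F4 16->64; result 64.
  B12: runs — G7 16->64; result -64.
  H9: runs — B12 -16->-64; F4 16->64; result -128.
  H1: runs — B12 -16->-64; H9 -32->-128; result 64.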